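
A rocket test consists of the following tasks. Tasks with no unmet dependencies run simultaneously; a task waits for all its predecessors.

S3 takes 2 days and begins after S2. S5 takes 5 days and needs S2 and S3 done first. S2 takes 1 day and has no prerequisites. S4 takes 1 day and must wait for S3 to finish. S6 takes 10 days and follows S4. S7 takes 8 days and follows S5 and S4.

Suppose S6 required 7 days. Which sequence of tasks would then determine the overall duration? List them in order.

The binding path is S2→S3→S5→S7 = 1+2+5+8 = 16; finish at 16 days.
S6 is off the critical path — its longest chain is 14 days, giving 2 of slack.
The critical path is still S2→S3→S5→S7; finish is now 16 days.

S2, S3, S5, S7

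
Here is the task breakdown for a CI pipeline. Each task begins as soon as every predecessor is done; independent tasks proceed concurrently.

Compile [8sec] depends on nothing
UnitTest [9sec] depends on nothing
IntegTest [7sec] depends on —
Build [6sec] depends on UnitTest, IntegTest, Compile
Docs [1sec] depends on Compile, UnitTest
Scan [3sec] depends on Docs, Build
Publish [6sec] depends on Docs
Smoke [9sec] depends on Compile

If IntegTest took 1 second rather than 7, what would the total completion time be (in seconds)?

Baseline: UnitTest→Build→Scan = 9+6+3 = 18 → 18 seconds.
The longest path through IntegTest is only 16 seconds, so IntegTest has float 2.
That remains the longest chain; total 18 seconds.

18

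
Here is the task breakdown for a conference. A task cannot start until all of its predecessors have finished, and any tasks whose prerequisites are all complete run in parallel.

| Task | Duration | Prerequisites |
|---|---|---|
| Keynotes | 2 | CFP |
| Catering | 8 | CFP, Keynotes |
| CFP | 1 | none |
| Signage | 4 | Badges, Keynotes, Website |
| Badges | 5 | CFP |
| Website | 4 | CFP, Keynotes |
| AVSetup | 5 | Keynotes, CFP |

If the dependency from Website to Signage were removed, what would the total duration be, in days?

With the dependency in place, CFP→Keynotes→Website→Signage = 1+2+4+4 = 11 sets the finish at 11 days.
Without Website→Signage, Signage's earliest start moves from 7 to 6.
New critical path: CFP→Keynotes→Catering = 1+2+8 = 11 ⇒ 11 days.

11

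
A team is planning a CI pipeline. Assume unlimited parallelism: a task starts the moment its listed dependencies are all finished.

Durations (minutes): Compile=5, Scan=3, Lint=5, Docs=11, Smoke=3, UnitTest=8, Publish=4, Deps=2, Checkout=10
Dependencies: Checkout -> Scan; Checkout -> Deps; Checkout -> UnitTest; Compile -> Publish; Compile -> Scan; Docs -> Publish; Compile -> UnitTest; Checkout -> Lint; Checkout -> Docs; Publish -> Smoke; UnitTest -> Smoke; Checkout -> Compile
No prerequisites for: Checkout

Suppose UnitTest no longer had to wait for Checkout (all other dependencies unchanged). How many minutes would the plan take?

Original critical path: Checkout→Docs→Publish→Smoke = 10+11+4+3 = 28 ⇒ 28 minutes.
Dropping Checkout→UnitTest doesn't change UnitTest's earliest start (15); another predecessor still binds.
The longest chain is now Checkout→Docs→Publish→Smoke = 10+11+4+3 = 28, so the plan takes 28 minutes.

28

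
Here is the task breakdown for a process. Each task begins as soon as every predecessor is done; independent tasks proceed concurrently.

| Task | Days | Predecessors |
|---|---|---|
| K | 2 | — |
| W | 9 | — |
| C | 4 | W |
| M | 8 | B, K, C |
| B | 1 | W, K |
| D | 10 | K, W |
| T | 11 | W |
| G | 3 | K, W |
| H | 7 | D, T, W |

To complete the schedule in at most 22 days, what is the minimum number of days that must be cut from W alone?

Current finish: 27 days; target: 22.
W is on every critical path, so each day cut from W cuts the finish by one (this holds down to a finish of 19).
Need 27 − 22 = 5 days off W → W becomes 4 days, finish becomes 22.

5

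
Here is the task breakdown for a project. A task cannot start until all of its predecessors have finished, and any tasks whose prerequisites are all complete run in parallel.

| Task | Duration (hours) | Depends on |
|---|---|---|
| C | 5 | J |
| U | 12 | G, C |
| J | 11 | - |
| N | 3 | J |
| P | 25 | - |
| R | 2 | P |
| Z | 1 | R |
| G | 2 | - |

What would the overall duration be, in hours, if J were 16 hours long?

33

Critical path before the change: J→C→U = 11+5+12 = 28 giving 28 hours.
Since J is critical, the +5 change carries straight to that chain (now 33 hours).
That remains the longest chain; total 33 hours.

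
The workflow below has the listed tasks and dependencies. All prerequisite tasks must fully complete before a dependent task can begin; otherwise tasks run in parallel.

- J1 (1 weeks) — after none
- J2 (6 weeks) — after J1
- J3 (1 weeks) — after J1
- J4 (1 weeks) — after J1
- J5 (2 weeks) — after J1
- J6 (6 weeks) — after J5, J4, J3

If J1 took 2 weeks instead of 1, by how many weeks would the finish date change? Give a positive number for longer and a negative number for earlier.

1

As given, the longest chain is J1→J5→J6 = 1+2+6 = 9, so the finish is 9 weeks.
J1 lies on that path, so at 2 weeks the path becomes 10 weeks.
That remains the longest chain; total 10 weeks.
Change in finish: 10 − 9 = +1 weeks.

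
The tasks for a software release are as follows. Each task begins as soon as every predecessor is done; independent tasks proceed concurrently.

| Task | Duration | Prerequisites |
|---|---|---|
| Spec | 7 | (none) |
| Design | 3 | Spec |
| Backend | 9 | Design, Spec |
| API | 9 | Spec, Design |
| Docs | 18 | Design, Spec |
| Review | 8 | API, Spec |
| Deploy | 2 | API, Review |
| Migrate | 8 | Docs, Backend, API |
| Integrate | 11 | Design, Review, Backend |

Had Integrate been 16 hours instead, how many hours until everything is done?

43

The binding path is Spec→Design→API→Review→Integrate = 7+3+9+8+11 = 38; finish at 38 hours.
Integrate lies on that path, so at 16 hours the path becomes 43 hours.
No other chain overtakes it, so the finish is 43 hours.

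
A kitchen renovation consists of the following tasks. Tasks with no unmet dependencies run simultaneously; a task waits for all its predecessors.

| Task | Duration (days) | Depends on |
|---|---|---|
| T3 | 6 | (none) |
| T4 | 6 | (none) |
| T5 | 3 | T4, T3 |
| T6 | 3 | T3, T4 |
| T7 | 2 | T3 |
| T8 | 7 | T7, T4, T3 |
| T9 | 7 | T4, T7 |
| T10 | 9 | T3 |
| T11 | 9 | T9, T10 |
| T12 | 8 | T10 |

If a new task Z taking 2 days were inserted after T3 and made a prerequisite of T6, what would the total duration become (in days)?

24

Originally the schedule takes 24 days.
With Z inserted, T6 now waits for max(T3, T4, Z).
New critical path: T3→T7→T9→T11 = 6+2+7+9 = 24 ⇒ 24 days.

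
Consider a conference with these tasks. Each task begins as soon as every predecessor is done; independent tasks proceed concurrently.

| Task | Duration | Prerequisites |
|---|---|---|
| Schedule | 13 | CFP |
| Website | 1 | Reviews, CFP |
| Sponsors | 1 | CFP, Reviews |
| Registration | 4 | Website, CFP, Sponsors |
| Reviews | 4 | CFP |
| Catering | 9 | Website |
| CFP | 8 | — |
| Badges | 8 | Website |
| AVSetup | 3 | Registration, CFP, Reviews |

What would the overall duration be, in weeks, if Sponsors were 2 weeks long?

Baseline: CFP→Reviews→Website→Catering = 8+4+1+9 = 22 → 22 weeks.
Sponsors has 2 weeks of float (longest path through it is 20).
That remains the longest chain; total 22 weeks.

22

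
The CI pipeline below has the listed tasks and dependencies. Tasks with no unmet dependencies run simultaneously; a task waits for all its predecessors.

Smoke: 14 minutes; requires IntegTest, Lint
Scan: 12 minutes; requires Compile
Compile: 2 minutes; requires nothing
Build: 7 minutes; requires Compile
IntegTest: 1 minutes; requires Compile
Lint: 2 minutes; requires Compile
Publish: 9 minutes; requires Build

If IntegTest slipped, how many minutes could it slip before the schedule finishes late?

The longest chain is Compile→Lint→Smoke = 2+2+14 = 18; overall finish 18 minutes.
Longest path through IntegTest: 17 minutes (earliest finish 3, latest finish 4).
So IntegTest can slip 4 − 3 = 1 minute.

1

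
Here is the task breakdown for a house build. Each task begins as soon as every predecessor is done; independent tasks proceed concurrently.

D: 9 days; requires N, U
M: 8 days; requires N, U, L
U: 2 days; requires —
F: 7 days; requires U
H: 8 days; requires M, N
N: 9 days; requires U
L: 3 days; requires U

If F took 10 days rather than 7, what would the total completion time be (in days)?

27

As given, the longest chain is U→N→M→H = 2+9+8+8 = 27, so the finish is 27 days.
The longest path through F is only 9 days, so F has float 18.
The critical path is still U→N→M→H; finish is now 27 days.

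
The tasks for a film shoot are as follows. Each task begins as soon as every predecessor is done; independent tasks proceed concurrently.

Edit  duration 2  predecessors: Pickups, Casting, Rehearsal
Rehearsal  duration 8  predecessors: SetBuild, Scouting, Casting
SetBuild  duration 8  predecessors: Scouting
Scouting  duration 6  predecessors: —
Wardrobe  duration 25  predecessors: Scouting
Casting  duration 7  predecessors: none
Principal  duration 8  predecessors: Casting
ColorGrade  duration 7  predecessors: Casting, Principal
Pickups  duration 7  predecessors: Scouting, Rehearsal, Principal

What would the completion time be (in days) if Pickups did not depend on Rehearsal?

31

With the dependency in place, Scouting→SetBuild→Rehearsal→Pickups→Edit = 6+8+8+7+2 = 31 sets the finish at 31 days.
Without Rehearsal→Pickups, Pickups's earliest start moves from 22 to 15.
New critical path: Scouting→Wardrobe = 6+25 = 31 ⇒ 31 days.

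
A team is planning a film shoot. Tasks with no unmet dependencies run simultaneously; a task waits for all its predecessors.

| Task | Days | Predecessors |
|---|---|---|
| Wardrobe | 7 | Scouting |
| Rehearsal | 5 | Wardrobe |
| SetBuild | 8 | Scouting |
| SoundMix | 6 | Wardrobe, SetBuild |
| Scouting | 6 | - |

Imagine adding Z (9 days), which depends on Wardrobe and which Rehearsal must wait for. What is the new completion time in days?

Originally the job takes 20 days.
With Z inserted, Rehearsal now waits for max(Wardrobe, Z).
New critical path: Scouting→Wardrobe→Z→Rehearsal = 6+7+9+5 = 27 ⇒ 27 days.

27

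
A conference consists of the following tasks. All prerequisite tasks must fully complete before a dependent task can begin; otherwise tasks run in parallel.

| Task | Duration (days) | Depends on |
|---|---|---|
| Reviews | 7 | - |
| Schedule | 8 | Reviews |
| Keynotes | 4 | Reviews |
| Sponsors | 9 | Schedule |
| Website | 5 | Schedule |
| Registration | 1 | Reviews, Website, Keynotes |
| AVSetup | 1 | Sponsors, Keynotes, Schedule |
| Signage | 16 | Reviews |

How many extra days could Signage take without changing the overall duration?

The longest chain is Reviews→Schedule→Sponsors→AVSetup = 7+8+9+1 = 25; overall finish 25 days.
The longest chain containing Signage totals 23 days.
Slack of Signage = 9 − 7 = 2 days.

2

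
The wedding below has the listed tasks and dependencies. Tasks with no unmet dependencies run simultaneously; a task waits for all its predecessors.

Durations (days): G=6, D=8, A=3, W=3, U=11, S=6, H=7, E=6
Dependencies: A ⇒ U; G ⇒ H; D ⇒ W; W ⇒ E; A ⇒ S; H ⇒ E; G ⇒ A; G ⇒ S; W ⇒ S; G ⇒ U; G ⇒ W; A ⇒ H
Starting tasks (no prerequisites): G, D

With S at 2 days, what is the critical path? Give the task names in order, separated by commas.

Baseline: G→A→H→E = 6+3+7+6 = 22 → 22 days.
S has 5 days of float (longest path through it is 17).
No other chain overtakes it, so the finish is 22 days.

G, A, H, E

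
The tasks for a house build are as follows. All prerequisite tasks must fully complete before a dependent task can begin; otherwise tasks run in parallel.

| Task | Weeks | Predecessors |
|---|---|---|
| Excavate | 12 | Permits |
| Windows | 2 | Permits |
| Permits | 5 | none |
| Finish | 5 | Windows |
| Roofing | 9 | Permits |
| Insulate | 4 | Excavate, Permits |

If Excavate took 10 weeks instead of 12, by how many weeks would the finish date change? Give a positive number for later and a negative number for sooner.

Actual critical path: Permits→Excavate→Insulate = 5+12+4 = 21 ⇒ 21 weeks.
Excavate is on the critical path; changing it to 10 makes that path 19 weeks.
The critical path is still Permits→Excavate→Insulate; finish is now 19 weeks.
Change in finish: 19 − 21 = -2 weeks.

-2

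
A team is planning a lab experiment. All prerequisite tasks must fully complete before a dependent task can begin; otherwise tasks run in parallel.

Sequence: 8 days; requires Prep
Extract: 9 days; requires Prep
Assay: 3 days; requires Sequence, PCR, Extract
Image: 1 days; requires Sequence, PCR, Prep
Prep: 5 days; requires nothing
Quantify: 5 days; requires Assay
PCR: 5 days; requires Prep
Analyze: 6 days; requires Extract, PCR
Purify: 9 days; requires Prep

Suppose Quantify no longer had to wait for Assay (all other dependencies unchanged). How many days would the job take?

Original critical path: Prep→Extract→Assay→Quantify = 5+9+3+5 = 22 ⇒ 22 days.
Without Assay→Quantify, Quantify's earliest start moves from 17 to 0.
The longest chain is now Prep→Extract→Analyze = 5+9+6 = 20, so the job takes 20 days.

20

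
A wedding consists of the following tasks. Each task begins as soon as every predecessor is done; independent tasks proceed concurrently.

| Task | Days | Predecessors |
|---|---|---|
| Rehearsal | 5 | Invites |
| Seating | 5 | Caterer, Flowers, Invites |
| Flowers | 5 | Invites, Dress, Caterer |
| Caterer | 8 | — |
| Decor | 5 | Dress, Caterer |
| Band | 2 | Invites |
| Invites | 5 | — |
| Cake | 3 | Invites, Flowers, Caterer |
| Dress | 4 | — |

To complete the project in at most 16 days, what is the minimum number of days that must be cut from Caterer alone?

Current finish: 18 days; target: 16.
Caterer is on every critical path, so each day cut from Caterer cuts the finish by one (this holds down to a finish of 15).
Need 18 − 16 = 2 days off Caterer → Caterer becomes 6 days, finish becomes 16.

2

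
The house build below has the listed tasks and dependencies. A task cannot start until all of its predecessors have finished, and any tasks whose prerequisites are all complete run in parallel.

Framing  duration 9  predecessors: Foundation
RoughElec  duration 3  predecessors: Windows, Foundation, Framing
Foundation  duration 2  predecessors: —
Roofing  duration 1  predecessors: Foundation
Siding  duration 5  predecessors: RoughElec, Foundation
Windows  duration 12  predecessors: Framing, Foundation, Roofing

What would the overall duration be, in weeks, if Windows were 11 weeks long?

30

Actual critical path: Foundation→Framing→Windows→RoughElec→Siding = 2+9+12+3+5 = 31 ⇒ 31 weeks.
Windows is on the critical path; changing it to 11 makes that path 30 weeks.
The critical path is still Foundation→Framing→Windows→RoughElec→Siding; finish is now 30 weeks.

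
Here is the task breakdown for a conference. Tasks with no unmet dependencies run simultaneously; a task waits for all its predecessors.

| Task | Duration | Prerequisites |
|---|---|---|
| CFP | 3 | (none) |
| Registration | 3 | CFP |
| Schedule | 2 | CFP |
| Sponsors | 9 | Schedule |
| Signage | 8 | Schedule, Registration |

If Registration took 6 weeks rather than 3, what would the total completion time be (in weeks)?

Actual critical path: CFP→Registration→Signage = 3+3+8 = 14 ⇒ 14 weeks.
Since Registration is critical, the +3 change carries straight to that chain (now 17 weeks).
That remains the longest chain; total 17 weeks.

17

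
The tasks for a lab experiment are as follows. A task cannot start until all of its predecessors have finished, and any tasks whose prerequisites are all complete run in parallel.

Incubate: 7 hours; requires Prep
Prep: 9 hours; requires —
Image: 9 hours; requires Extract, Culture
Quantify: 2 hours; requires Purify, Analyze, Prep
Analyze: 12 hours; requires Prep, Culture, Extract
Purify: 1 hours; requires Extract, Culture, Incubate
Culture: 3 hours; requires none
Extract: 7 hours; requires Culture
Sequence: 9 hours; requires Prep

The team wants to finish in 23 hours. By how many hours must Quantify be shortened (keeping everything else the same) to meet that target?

Current finish: 24 hours; target: 23.
Quantify is on every critical path, so each hour cut from Quantify cuts the finish by one (this holds down to a finish of 23).
Need 24 − 23 = 1 hour off Quantify → Quantify becomes 1 hour, finish becomes 23.

1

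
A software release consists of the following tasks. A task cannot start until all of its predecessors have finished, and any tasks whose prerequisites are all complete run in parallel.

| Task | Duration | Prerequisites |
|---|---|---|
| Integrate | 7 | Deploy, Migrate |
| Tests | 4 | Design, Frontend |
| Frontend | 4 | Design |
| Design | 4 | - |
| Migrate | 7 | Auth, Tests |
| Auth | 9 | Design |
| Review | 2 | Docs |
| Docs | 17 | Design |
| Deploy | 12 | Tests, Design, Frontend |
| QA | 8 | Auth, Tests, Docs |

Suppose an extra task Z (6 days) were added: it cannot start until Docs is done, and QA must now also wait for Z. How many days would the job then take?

Originally the job takes 31 days.
With Z inserted, QA now waits for max(Auth, Tests, Docs, Z).
New critical path: Design→Docs→Z→QA = 4+17+6+8 = 35 ⇒ 35 days.

35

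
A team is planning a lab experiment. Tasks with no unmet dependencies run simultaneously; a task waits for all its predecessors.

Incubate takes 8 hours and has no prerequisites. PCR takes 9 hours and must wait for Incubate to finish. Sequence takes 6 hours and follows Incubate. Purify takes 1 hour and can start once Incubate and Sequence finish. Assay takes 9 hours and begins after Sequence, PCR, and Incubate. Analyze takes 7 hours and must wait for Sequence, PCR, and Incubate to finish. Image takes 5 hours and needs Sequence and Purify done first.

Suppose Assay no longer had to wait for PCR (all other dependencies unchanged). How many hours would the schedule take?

Before: longest chain Incubate→PCR→Assay = 8+9+9 = 26, finish 26.
Without PCR→Assay, Assay's earliest start moves from 17 to 14.
New critical path: Incubate→PCR→Analyze = 8+9+7 = 24 ⇒ 24 hours.

24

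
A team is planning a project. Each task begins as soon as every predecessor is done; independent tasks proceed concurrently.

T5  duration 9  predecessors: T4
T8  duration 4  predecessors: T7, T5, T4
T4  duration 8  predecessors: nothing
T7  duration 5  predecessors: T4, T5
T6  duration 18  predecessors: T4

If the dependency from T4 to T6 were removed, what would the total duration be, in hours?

26

Original critical path: T4→T5→T7→T8 = 8+9+5+4 = 26 ⇒ 26 hours.
Without T4→T6, T6's earliest start moves from 8 to 0.
The longest chain is now T4→T5→T7→T8 = 8+9+5+4 = 26, so the plan takes 26 hours.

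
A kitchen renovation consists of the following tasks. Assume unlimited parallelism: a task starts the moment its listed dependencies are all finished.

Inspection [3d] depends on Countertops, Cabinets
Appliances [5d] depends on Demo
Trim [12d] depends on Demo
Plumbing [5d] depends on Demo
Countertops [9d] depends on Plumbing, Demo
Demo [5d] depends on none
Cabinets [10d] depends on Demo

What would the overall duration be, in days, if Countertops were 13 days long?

26

As given, the longest chain is Demo→Plumbing→Countertops→Inspection = 5+5+9+3 = 22, so the finish is 22 days.
Countertops lies on that path, so at 13 days the path becomes 26 days.
The critical path is still Demo→Plumbing→Countertops→Inspection; finish is now 26 days.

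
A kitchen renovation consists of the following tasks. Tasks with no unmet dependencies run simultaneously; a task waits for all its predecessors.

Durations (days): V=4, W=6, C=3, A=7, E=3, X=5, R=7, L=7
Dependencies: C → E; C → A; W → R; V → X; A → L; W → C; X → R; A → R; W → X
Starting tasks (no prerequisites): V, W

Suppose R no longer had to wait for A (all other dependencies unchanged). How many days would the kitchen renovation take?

Before: longest chain W→C→A→R = 6+3+7+7 = 23, finish 23.
Without A→R, R's earliest start moves from 16 to 11.
After: W→C→A→L = 6+3+7+7 = 23 → 23 days.

23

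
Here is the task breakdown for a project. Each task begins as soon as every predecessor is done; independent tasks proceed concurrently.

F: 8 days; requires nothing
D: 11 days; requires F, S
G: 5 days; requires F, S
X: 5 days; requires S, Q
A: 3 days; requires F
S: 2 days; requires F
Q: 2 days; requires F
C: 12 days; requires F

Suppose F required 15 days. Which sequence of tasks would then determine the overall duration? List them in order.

F, S, D

As given, the longest chain is F→S→D = 8+2+11 = 21, so the finish is 21 days.
Since F is critical, the +7 change carries straight to that chain (now 28 days).
No other chain overtakes it, so the finish is 28 days.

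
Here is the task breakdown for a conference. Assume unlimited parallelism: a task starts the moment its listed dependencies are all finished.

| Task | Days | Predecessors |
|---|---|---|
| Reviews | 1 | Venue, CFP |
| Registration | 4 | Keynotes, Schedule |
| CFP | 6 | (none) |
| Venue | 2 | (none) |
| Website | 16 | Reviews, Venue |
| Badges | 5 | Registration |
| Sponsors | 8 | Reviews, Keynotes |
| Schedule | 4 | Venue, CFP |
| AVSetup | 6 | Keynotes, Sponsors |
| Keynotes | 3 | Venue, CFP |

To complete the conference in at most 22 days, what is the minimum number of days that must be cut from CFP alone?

1

Current finish: 23 days; target: 22.
CFP is on every critical path, so each day cut from CFP cuts the finish by one (this holds down to a finish of 19).
Need 23 − 22 = 1 day off CFP → CFP becomes 5 days, finish becomes 22.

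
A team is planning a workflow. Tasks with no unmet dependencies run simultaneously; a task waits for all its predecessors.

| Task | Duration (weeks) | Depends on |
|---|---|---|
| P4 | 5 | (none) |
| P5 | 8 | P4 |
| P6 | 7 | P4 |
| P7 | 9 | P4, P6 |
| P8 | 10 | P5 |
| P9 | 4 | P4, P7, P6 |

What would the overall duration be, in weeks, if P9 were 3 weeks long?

Actual critical path: P4→P6→P7→P9 = 5+7+9+4 = 25 ⇒ 25 weeks.
Since P9 is critical, the -1 change carries straight to that chain (now 24 weeks).
That remains the longest chain; total 24 weeks.

24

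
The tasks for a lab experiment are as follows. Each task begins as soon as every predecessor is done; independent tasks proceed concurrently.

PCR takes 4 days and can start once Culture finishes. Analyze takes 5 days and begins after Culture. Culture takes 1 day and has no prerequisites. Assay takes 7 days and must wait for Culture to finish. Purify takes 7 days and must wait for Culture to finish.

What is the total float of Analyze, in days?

The longest chain is Culture→Purify = 1+7 = 8; overall finish 8 days.
Analyze finishes as early as 6 and must finish by 8.
Slack of Analyze = 3 − 1 = 2 days.

2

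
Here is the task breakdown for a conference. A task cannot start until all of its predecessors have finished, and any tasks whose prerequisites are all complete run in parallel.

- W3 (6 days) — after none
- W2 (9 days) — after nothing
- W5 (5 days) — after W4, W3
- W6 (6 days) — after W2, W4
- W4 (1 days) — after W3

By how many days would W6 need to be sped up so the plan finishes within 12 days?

Current finish: 15 days; target: 12.
W6 is on every critical path, so each day cut from W6 cuts the finish by one (this holds down to a finish of 12).
Need 15 − 12 = 3 days off W6 → W6 becomes 3 days, finish becomes 12.

3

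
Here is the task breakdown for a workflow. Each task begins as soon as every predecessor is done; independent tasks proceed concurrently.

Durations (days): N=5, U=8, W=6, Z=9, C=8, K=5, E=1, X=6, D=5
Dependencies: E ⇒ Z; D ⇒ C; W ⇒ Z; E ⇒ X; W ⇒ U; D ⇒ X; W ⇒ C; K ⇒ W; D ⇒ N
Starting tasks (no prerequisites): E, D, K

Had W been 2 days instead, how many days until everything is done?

As given, the longest chain is K→W→Z = 5+6+9 = 20, so the finish is 20 days.
Since W is critical, the -4 change carries straight to that chain (now 16 days).
No other chain overtakes it, so the finish is 16 days.

16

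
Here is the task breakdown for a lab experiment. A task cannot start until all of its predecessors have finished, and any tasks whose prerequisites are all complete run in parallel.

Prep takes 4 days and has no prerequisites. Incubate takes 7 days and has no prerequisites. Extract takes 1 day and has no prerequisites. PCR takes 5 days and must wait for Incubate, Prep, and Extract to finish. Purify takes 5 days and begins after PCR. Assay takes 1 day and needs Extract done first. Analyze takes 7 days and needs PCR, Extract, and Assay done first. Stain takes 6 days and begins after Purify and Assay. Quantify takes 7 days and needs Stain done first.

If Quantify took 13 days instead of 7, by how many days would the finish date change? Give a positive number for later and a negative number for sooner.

6

Baseline: Incubate→PCR→Purify→Stain→Quantify = 7+5+5+6+7 = 30 → 30 days.
Since Quantify is critical, the +6 change carries straight to that chain (now 36 days).
The critical path is still Incubate→PCR→Purify→Stain→Quantify; finish is now 36 days.
Change in finish: 36 − 30 = +6 days.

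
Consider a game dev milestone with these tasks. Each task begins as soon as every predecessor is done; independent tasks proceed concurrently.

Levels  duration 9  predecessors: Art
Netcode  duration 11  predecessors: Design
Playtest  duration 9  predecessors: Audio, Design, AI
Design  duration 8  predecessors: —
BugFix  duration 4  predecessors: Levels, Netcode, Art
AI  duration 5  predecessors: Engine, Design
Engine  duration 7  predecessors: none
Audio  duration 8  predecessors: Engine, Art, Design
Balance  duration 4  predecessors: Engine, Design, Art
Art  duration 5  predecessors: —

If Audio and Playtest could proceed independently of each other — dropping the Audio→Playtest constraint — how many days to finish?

23

With the dependency in place, Design→Audio→Playtest = 8+8+9 = 25 sets the finish at 25 days.
Without Audio→Playtest, Playtest's earliest start moves from 16 to 13.
After: Design→Netcode→BugFix = 8+11+4 = 23 → 23 days.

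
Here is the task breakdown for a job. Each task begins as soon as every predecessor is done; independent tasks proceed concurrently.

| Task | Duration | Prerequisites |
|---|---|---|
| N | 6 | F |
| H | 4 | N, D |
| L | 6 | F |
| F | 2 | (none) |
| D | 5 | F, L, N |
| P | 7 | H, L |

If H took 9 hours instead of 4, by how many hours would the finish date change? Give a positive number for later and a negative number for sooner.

Critical path before the change: F→N→D→H→P = 2+6+5+4+7 = 24 giving 24 hours.
H lies on that path, so at 9 hours the path becomes 29 hours.
No other chain overtakes it, so the finish is 29 hours.
Change in finish: 29 − 24 = +5 hours.

5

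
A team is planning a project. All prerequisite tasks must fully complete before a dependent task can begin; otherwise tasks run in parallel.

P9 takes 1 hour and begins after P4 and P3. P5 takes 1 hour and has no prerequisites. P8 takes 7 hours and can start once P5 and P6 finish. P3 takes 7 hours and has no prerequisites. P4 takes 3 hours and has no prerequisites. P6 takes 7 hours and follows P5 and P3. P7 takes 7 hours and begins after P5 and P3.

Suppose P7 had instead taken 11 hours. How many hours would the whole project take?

Actual critical path: P3→P6→P8 = 7+7+7 = 21 ⇒ 21 hours.
The longest path through P7 is only 14 hours, so P7 has float 7.
The critical path is still P3→P6→P8; finish is now 21 hours.

21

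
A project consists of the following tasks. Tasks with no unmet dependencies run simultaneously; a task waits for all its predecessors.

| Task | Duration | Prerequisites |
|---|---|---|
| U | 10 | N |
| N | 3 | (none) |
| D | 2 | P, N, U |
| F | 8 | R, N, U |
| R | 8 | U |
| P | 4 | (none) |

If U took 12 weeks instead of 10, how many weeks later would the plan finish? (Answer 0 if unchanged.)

2

Actual critical path: N→U→R→F = 3+10+8+8 = 29 ⇒ 29 weeks.
U is on the critical path; changing it to 12 makes that path 31 weeks.
That remains the longest chain; total 31 weeks.
Change in finish: 31 − 29 = +2 weeks.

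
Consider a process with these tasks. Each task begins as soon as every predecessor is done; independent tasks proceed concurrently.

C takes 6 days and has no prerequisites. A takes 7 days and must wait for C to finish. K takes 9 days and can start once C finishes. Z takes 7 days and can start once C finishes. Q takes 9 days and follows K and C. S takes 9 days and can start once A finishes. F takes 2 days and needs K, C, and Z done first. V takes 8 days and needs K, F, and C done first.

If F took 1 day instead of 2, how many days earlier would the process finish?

1

Critical path before the change: C→K→F→V = 6+9+2+8 = 25 giving 25 days.
F lies on that path, so at 1 day the path becomes 24 days.
Now C→K→Q = 6+9+9 = 24 is longest, so the finish becomes 24 days.
Change in finish: 24 − 25 = -1 days.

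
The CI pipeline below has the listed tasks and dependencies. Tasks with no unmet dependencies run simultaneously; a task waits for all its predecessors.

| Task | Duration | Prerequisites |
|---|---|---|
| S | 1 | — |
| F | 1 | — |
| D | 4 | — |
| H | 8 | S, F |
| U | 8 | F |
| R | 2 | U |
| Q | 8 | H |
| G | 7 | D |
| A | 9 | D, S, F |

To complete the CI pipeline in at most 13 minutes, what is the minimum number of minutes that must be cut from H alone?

Current finish: 17 minutes; target: 13.
H is on every critical path, so each minute cut from H cuts the finish by one (this holds down to a finish of 13).
Need 17 − 13 = 4 minutes off H → H becomes 4 minutes, finish becomes 13.

4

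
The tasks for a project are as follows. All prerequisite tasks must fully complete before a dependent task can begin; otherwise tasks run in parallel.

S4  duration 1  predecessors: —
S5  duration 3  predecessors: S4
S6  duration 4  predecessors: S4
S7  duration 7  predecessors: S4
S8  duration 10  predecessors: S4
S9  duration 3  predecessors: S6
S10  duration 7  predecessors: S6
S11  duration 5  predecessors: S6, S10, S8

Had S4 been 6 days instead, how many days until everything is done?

22

Actual critical path: S4→S6→S10→S11 = 1+4+7+5 = 17 ⇒ 17 days.
S4 lies on that path, so at 6 days the path becomes 22 days.
That remains the longest chain; total 22 days.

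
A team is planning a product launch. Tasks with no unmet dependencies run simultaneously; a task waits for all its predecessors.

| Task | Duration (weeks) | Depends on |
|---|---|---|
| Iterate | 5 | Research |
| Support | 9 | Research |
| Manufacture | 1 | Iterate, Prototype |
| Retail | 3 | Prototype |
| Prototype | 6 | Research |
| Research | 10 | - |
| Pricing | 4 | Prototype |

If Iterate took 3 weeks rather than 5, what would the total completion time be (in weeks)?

20

The binding path is Research→Prototype→Pricing = 10+6+4 = 20; finish at 20 weeks.
Iterate has 4 weeks of float (longest path through it is 16).
No other chain overtakes it, so the finish is 20 weeks.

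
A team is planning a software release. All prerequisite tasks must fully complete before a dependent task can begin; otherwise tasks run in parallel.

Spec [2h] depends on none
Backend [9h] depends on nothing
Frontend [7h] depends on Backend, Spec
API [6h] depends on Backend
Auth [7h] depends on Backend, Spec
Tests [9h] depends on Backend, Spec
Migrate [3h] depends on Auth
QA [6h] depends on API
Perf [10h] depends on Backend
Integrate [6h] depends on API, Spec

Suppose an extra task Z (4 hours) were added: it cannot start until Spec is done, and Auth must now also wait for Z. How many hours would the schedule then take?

21

Originally the schedule takes 21 hours.
With Z inserted, Auth now waits for max(Backend, Spec, Z).
New critical path: Backend→API→QA = 9+6+6 = 21 ⇒ 21 hours.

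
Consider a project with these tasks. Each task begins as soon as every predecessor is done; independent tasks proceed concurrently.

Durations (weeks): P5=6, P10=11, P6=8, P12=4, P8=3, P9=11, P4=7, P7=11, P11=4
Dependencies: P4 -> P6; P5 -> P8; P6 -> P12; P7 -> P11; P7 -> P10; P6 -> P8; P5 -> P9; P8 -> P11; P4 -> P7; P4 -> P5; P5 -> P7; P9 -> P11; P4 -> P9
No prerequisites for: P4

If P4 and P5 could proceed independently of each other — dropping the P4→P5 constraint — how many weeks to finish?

29

Before: longest chain P4→P5→P7→P10 = 7+6+11+11 = 35, finish 35.
Without P4→P5, P5's earliest start moves from 7 to 0.
New critical path: P4→P7→P10 = 7+11+11 = 29 ⇒ 29 weeks.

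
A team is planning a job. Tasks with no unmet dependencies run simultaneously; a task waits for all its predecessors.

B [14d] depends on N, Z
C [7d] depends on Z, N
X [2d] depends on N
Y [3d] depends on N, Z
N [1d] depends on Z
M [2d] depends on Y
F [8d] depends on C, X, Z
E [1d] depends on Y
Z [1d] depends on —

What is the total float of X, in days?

The longest chain is Z→N→C→F = 1+1+7+8 = 17; overall finish 17 days.
The longest chain containing X totals 12 days.
Slack of X = 7 − 2 = 5 days.

5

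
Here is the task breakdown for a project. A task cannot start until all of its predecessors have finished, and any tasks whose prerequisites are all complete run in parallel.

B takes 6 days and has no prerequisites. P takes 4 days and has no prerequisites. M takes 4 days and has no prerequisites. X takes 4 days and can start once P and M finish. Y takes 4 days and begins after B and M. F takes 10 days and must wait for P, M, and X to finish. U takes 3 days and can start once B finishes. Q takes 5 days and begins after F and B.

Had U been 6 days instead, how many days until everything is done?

23

As given, the longest chain is P→X→F→Q = 4+4+10+5 = 23, so the finish is 23 days.
U has 14 days of float (longest path through it is 9).
That remains the longest chain; total 23 days.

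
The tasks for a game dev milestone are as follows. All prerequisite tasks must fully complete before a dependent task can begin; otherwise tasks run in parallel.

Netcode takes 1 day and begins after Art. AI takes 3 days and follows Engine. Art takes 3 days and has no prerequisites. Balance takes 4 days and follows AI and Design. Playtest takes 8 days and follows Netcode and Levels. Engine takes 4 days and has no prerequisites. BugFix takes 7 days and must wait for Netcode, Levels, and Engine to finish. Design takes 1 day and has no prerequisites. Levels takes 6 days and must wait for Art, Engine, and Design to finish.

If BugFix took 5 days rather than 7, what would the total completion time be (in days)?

18

Actual critical path: Engine→Levels→Playtest = 4+6+8 = 18 ⇒ 18 days.
The longest path through BugFix is only 17 days, so BugFix has float 1.
That remains the longest chain; total 18 days.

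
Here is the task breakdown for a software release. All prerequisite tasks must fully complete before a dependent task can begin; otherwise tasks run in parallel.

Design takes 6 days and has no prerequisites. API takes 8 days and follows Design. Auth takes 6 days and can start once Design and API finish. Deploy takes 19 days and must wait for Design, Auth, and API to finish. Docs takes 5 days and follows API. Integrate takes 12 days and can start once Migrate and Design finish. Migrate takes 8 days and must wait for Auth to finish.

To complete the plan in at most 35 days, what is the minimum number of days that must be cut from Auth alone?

Current finish: 40 days; target: 35.
Auth is on every critical path, so each day cut from Auth cuts the finish by one (this holds down to a finish of 35).
Need 40 − 35 = 5 days off Auth → Auth becomes 1 day, finish becomes 35.

5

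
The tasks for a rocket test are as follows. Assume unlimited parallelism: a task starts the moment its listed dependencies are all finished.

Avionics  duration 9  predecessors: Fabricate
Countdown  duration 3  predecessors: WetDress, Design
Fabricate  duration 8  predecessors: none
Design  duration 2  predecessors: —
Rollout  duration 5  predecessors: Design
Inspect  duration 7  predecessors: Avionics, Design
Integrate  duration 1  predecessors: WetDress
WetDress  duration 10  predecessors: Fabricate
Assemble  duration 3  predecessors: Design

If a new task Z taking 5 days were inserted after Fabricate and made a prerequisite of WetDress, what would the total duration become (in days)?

Originally the schedule takes 24 days.
With Z inserted, WetDress now waits for max(Fabricate, Z).
New critical path: Fabricate→Z→WetDress→Countdown = 8+5+10+3 = 26 ⇒ 26 days.

26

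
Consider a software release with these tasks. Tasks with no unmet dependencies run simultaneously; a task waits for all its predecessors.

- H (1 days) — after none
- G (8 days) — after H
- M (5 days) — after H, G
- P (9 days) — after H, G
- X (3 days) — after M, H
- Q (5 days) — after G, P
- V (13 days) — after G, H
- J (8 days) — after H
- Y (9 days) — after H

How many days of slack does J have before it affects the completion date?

14

The longest chain is H→G→P→Q = 1+8+9+5 = 23; overall finish 23 days.
The longest chain containing J totals 9 days.
Float = 23 − 9 = 14.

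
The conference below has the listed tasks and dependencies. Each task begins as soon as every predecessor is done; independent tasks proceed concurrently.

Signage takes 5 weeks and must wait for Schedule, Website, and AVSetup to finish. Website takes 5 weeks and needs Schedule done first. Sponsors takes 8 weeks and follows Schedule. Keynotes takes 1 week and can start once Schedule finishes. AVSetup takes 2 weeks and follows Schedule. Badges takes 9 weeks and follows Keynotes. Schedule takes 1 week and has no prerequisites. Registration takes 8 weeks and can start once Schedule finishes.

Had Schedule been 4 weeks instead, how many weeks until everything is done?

14

Critical path before the change: Schedule→Keynotes→Badges = 1+1+9 = 11 giving 11 weeks.
Schedule lies on that path, so at 4 weeks the path becomes 14 weeks.
No other chain overtakes it, so the finish is 14 weeks.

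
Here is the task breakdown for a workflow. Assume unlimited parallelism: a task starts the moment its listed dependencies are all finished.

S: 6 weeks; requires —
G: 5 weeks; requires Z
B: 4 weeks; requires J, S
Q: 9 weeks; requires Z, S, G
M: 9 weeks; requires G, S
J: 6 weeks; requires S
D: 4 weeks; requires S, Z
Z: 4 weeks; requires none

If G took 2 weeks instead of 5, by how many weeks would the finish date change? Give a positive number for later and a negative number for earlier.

-2

As given, the longest chain is Z→G→M = 4+5+9 = 18, so the finish is 18 weeks.
G is on the critical path; changing it to 2 makes that path 15 weeks.
The binding chain switches to S→J→B = 6+6+4 = 16; finish 16 weeks.
Change in finish: 16 − 18 = -2 weeks.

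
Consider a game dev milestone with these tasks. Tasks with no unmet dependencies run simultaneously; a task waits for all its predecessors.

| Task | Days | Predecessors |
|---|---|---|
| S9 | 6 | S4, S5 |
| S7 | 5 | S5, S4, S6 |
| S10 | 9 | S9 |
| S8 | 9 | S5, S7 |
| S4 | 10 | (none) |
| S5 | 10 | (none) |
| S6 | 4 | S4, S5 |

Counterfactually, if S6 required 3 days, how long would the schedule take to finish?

27

Critical path before the change: S4→S6→S7→S8 = 10+4+5+9 = 28 giving 28 days.
S6 is on the critical path; changing it to 3 makes that path 27 days.
That remains the longest chain; total 27 days.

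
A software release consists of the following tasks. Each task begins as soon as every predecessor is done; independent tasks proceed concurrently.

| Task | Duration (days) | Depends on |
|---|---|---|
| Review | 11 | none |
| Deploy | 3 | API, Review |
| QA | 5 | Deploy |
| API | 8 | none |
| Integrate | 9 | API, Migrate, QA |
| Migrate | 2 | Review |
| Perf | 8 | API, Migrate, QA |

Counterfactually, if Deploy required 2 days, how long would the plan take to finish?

27

Actual critical path: Review→Deploy→QA→Integrate = 11+3+5+9 = 28 ⇒ 28 days.
Deploy is on the critical path; changing it to 2 makes that path 27 days.
That remains the longest chain; total 27 days.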